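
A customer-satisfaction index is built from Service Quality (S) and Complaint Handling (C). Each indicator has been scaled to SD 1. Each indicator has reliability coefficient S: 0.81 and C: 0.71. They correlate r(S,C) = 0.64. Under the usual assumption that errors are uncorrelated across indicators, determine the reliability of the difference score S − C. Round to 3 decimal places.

Var(S−C) = 1 + 1 − 2·0.64 = 2 − 1.28 = 0.72.
With uncorrelated errors the cross-covariances are all true-score covariance, so they carry over unchanged; only the diagonal terms shrink to ρᵢσᵢ².
True-score variance = [0.81 + 0.71] − 1.28 = 1.52 − 1.28 = 0.24.
Reliability = 0.24 / 0.72 = 0.333.

0.333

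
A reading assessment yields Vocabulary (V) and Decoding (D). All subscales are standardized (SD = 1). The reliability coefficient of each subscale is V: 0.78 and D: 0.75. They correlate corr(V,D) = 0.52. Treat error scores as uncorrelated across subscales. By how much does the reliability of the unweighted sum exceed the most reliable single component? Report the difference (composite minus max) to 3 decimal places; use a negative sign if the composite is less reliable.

Var(sum) = 2 + 1.04 = 3.04; true-score variance = 1.53 + 1.04 = 2.57; composite reliability = 0.8454.
Max component reliability = 0.7800.
Difference = 0.8454 − 0.7800 = 0.065.

0.065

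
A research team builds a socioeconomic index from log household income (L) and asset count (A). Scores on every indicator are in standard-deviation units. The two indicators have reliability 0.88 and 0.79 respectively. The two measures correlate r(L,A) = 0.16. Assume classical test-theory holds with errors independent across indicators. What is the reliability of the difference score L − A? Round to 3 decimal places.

Var(L−A) = 1 + 1 − 2·0.16 = 2 − 0.32 = 1.68.
With uncorrelated errors the cross-covariances are all true-score covariance, so they carry over unchanged; only the diagonal terms shrink to ρᵢσᵢ².
True-score variance = [0.88 + 0.79] − 0.32 = 1.67 − 0.32 = 1.35.
Reliability = 1.35 / 1.68 = 0.804.

0.804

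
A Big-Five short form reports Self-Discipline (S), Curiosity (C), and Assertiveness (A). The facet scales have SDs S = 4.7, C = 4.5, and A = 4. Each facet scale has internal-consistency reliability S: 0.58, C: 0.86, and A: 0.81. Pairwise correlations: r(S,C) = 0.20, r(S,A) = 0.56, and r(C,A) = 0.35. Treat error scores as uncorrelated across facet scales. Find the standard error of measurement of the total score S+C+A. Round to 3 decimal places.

3.893

Var(total) = 58.34 + 42.116 = 100.456.
True-score variance = 43.1872 + 42.116 = 85.3032, so reliability = 0.8492.
Error variance = 100.456 − 85.3032 = 15.1528; SEM = √15.1528 = 3.893.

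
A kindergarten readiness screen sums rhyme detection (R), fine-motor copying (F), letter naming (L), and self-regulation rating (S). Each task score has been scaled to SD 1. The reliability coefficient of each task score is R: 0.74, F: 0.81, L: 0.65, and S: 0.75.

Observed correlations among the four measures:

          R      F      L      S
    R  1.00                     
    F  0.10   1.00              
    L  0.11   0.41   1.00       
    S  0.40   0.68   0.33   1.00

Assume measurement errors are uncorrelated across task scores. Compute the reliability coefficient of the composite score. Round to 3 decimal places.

Var(R+F+L+S) = 4 + 2·[0.10 + 0.11 + 0.40 + 0.41 + 0.68 + 0.33] = 4 + 4.06 = 8.06.
Under uncorrelated errors the observed covariances equal the true-score covariances, so only the own-variance terms attenuate.
True-score variance = [0.74 + 0.81 + 0.65 + 0.75] + 4.06 = 2.95 + 4.06 = 7.01.
Reliability = 7.01 / 8.06 = 0.870.

0.870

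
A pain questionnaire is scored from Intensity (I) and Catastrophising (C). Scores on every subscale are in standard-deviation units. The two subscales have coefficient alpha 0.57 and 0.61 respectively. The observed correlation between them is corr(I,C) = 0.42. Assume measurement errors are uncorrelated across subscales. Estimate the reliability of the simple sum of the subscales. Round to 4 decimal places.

0.7113

Var(I+C) = 2 + 2·[0.42] = 2 + 0.84 = 2.84.
Under uncorrelated errors the observed covariances equal the true-score covariances, so only the own-variance terms attenuate.
True-score variance = [0.57 + 0.61] + 0.84 = 1.18 + 0.84 = 2.02.
Reliability = 2.02 / 2.84 = 0.7113.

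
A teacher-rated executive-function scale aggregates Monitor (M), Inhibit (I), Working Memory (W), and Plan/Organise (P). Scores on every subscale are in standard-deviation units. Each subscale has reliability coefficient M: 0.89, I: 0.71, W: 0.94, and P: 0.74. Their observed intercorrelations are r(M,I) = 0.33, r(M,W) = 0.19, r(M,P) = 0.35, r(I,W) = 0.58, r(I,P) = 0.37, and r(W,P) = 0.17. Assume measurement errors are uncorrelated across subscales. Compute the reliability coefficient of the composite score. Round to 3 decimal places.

Var(M+I+W+P) = 4 + 2·[0.33 + 0.19 + 0.35 + 0.58 + 0.37 + 0.17] = 4 + 3.98 = 7.98.
Under uncorrelated errors the observed covariances equal the true-score covariances, so only the own-variance terms attenuate.
True-score variance = [0.89 + 0.71 + 0.94 + 0.74] + 3.98 = 3.28 + 3.98 = 7.26.
Reliability = 7.26 / 7.98 = 0.910.

0.910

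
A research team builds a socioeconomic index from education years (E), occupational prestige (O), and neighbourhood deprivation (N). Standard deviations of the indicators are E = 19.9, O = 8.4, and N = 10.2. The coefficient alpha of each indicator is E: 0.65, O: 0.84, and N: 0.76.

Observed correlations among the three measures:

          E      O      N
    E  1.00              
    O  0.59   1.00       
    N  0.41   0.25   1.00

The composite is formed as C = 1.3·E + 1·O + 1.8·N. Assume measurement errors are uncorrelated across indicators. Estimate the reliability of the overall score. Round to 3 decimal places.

Var(C) = 1.3²·19.9² + 8.4² + 1.8²·10.2² + 2·[1.3·19.9·8.4·0.59 + 2.34·19.9·10.2·0.41 + 1.8·8.4·10.2·0.25] = 1076.91 + 723.013 = 1799.92.
Under uncorrelated errors the observed covariances equal the true-score covariances, so only the own-variance terms attenuate.
True-score variance = [1.3²·19.9²·0.65 + 8.4²·0.84 + 1.8²·10.2²·0.76] + 723.013 = 750.475 + 723.013 = 1473.49.
Reliability = 1473.49 / 1799.92 = 0.819.

0.819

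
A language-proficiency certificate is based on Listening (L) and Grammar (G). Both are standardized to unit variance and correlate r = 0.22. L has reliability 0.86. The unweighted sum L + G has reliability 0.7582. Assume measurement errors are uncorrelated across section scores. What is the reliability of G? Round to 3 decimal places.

0.550

Var(L+G) = 2 + 2·0.22 = 2.440.
True-score variance = ρ_L + ρ_G + 2·0.22, so 0.7582 = (0.86 + ρ_G + 0.44) / 2.440.
ρ_G = 0.7582·2.440 − 0.86 − 0.44 = 0.550.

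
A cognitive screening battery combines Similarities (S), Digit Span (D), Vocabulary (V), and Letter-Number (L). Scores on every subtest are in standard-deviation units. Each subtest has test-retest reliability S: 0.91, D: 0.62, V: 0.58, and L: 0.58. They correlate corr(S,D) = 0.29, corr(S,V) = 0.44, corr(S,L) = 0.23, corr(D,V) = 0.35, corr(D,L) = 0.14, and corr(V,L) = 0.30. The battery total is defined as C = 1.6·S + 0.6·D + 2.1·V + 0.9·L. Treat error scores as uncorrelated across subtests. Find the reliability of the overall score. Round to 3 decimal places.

Var(C) = 1.6² + 0.6² + 2.1² + 0.9² + 2·[0.96·0.29 + 3.36·0.44 + 1.44·0.23 + 1.26·0.35 + 0.54·0.14 + 1.89·0.30] = 8.14 + 6.3432 = 14.4832.
Under uncorrelated errors the observed covariances equal the true-score covariances, so only the own-variance terms attenuate.
True-score variance = [1.6²·0.91 + 0.6²·0.62 + 2.1²·0.58 + 0.9²·0.58] + 6.3432 = 5.5804 + 6.3432 = 11.9236.
Reliability = 11.9236 / 14.4832 = 0.823.

0.823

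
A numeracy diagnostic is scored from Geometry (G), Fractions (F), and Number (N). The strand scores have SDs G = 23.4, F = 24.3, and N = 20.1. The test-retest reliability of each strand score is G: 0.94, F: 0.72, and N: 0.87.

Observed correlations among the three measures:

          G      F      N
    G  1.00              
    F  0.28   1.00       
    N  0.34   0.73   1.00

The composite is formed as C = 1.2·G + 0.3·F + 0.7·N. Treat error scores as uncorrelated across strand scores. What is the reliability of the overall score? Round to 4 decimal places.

Var(C) = 1.2²·23.4² + 0.3²·24.3² + 0.7²·20.1² + 2·[0.36·23.4·24.3·0.28 + 0.84·23.4·20.1·0.34 + 0.21·24.3·20.1·0.73] = 1039.6 + 533.045 = 1572.64.
With uncorrelated errors the cross-covariances are all true-score covariance, so they carry over unchanged; only the diagonal terms shrink to ρᵢσᵢ².
True-score variance = [1.2²·23.4²·0.94 + 0.3²·24.3²·0.72 + 0.7²·20.1²·0.87] + 533.045 = 951.67 + 533.045 = 1484.72.
Reliability = 1484.72 / 1572.64 = 0.9441.

0.9441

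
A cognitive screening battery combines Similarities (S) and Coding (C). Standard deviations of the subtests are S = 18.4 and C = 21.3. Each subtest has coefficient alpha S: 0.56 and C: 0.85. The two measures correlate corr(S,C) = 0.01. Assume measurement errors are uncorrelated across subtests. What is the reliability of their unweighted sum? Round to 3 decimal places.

0.729

Var(S+C) = 18.4² + 21.3² + 2·[18.4·21.3·0.01] = 792.25 + 7.8384 = 800.088.
With uncorrelated errors the cross-covariances are all true-score covariance, so they carry over unchanged; only the diagonal terms shrink to ρᵢσᵢ².
True-score variance = [18.4²·0.56 + 21.3²·0.85] + 7.8384 = 575.23 + 7.8384 = 583.068.
Reliability = 583.068 / 800.088 = 0.729.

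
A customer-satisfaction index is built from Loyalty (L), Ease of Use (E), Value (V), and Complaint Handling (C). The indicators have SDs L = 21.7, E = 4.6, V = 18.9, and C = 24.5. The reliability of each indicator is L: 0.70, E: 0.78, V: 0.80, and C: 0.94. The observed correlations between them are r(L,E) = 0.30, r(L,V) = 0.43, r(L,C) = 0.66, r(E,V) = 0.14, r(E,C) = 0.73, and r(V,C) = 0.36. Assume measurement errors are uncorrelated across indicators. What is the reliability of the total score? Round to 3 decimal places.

0.918

Var(L+E+V+C) = 21.7² + 4.6² + 18.9² + 24.5² + 2·[21.7·4.6·0.30 + 21.7·18.9·0.43 + 21.7·24.5·0.66 + 4.6·18.9·0.14 + 4.6·24.5·0.73 + 18.9·24.5·0.36] = 1449.51 + 1636.66 = 3086.17.
Under uncorrelated errors the observed covariances equal the true-score covariances, so only the own-variance terms attenuate.
True-score variance = [21.7²·0.70 + 4.6²·0.78 + 18.9²·0.80 + 24.5²·0.94] + 1636.66 = 1196.13 + 1636.66 = 2832.79.
Reliability = 2832.79 / 3086.17 = 0.918.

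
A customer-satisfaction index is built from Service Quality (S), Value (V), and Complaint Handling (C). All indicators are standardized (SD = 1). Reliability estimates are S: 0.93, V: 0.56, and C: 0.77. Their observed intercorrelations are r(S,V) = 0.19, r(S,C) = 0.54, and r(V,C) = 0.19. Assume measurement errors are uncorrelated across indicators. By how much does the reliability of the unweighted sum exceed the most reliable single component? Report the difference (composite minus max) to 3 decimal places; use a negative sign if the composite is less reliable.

-0.083

Var(sum) = 3 + 1.84 = 4.84; true-score variance = 2.26 + 1.84 = 4.1; composite reliability = 0.8471.
Max component reliability = 0.9300.
Difference = 0.8471 − 0.9300 = -0.083.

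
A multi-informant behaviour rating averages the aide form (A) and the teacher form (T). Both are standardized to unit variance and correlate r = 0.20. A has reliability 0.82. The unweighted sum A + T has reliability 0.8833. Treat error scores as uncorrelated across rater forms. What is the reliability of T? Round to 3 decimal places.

Var(A+T) = 2 + 2·0.20 = 2.400.
True-score variance = ρ_A + ρ_T + 2·0.20, so 0.8833 = (0.82 + ρ_T + 0.40) / 2.400.
ρ_T = 0.8833·2.400 − 0.82 − 0.40 = 0.900.

0.900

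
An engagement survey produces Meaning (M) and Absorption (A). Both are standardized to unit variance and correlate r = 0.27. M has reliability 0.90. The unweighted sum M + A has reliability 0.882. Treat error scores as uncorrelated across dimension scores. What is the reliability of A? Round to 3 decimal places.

0.800

Var(M+A) = 2 + 2·0.27 = 2.540.
True-score variance = ρ_M + ρ_A + 2·0.27, so 0.882 = (0.90 + ρ_A + 0.54) / 2.540.
ρ_A = 0.882·2.540 − 0.90 − 0.54 = 0.800.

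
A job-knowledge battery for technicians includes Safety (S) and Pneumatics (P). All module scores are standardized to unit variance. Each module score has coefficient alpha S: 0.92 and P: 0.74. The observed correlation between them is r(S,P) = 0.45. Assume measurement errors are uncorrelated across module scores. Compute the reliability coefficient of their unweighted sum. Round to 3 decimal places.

0.883

Var(S+P) = 2 + 2·[0.45] = 2 + 0.9 = 2.9.
With uncorrelated errors the cross-covariances are all true-score covariance, so they carry over unchanged; only the diagonal terms shrink to ρᵢσᵢ².
True-score variance = [0.92 + 0.74] + 0.9 = 1.66 + 0.9 = 2.56.
Reliability = 2.56 / 2.9 = 0.883.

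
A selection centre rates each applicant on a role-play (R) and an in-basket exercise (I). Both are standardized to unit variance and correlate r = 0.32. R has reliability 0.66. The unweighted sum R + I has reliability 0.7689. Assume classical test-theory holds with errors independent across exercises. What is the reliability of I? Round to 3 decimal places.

Var(R+I) = 2 + 2·0.32 = 2.640.
True-score variance = ρ_R + ρ_I + 2·0.32, so 0.7689 = (0.66 + ρ_I + 0.64) / 2.640.
ρ_I = 0.7689·2.640 − 0.66 − 0.64 = 0.730.

0.730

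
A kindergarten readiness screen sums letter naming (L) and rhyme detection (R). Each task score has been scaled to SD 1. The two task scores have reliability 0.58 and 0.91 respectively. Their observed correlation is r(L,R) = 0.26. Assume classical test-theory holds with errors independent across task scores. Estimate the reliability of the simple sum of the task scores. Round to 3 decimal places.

Var(L+R) = 2 + 2·[0.26] = 2 + 0.52 = 2.52.
With uncorrelated errors the cross-covariances are all true-score covariance, so they carry over unchanged; only the diagonal terms shrink to ρᵢσᵢ².
True-score variance = [0.58 + 0.91] + 0.52 = 1.49 + 0.52 = 2.01.
Reliability = 2.01 / 2.52 = 0.798.

0.798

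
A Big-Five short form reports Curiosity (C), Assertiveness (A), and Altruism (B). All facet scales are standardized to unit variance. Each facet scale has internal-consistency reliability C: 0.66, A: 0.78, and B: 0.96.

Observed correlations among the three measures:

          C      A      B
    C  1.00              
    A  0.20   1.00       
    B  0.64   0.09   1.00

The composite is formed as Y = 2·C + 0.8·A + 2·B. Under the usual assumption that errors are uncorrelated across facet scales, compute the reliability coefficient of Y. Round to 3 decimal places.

0.887

Var(Y) = 2² + 0.8² + 2² + 2·[1.6·0.20 + 4·0.64 + 1.6·0.09] = 8.64 + 6.048 = 14.688.
With uncorrelated errors the cross-covariances are all true-score covariance, so they carry over unchanged; only the diagonal terms shrink to ρᵢσᵢ².
True-score variance = [2²·0.66 + 0.8²·0.78 + 2²·0.96] + 6.048 = 6.9792 + 6.048 = 13.0272.
Reliability = 13.0272 / 14.688 = 0.887.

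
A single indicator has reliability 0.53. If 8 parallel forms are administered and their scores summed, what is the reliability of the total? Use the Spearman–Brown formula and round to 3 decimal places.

ρ_k = kρ / (1 + (k−1)ρ) = 8·0.53 / (1 + 7·0.53) = 4.240 / 4.710 = 0.900.

0.900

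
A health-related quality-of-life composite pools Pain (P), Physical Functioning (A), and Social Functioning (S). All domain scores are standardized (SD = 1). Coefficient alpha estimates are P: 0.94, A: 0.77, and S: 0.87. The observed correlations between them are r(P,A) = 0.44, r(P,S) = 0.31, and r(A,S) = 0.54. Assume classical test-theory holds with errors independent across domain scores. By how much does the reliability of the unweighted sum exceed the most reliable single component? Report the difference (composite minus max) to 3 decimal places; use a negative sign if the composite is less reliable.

Var(sum) = 3 + 2.58 = 5.58; true-score variance = 2.58 + 2.58 = 5.16; composite reliability = 0.9247.
Max component reliability = 0.9400.
Difference = 0.9247 − 0.9400 = -0.015.

-0.015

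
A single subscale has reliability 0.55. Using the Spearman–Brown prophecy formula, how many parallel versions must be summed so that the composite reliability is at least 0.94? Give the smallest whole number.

13

k ≥ ρ*(1−ρ₁)/(ρ₁(1−ρ*)) = 0.94·0.45 / (0.55·0.06) = 12.818.
Smallest integer k = 13.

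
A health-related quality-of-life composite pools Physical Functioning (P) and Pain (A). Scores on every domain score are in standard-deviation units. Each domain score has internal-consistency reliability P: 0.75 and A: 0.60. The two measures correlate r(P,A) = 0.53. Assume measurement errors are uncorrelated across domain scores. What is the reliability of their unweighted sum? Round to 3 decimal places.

Var(P+A) = 2 + 2·[0.53] = 2 + 1.06 = 3.06.
With uncorrelated errors the cross-covariances are all true-score covariance, so they carry over unchanged; only the diagonal terms shrink to ρᵢσᵢ².
True-score variance = [0.75 + 0.60] + 1.06 = 1.35 + 1.06 = 2.41.
Reliability = 2.41 / 3.06 = 0.788.

0.788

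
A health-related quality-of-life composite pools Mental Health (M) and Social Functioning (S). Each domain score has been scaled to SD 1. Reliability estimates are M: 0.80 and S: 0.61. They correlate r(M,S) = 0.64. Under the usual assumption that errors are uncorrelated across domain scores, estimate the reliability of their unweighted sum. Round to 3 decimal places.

Var(M+S) = 2 + 2·[0.64] = 2 + 1.28 = 3.28.
With uncorrelated errors the cross-covariances are all true-score covariance, so they carry over unchanged; only the diagonal terms shrink to ρᵢσᵢ².
True-score variance = [0.80 + 0.61] + 1.28 = 1.41 + 1.28 = 2.69.
Reliability = 2.69 / 3.28 = 0.820.

0.820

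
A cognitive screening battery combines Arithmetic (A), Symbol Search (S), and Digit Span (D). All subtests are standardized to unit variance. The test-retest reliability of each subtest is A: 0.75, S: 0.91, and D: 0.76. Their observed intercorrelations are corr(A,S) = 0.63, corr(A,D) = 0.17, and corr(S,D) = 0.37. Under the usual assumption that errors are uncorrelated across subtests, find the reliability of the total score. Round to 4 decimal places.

Var(A+S+D) = 3 + 2·[0.63 + 0.17 + 0.37] = 3 + 2.34 = 5.34.
Because errors are independent across components, Cov(Tᵢ,Tⱼ) = Cov(Xᵢ,Xⱼ); the off-diagonal part of the true-score variance is the same as above.
True-score variance = [0.75 + 0.91 + 0.76] + 2.34 = 2.42 + 2.34 = 4.76.
Reliability = 4.76 / 5.34 = 0.8914.

0.8914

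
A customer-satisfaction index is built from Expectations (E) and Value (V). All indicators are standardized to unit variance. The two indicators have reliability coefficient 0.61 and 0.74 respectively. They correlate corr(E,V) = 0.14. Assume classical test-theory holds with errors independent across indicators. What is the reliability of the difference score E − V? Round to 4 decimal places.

Var(E−V) = 1 + 1 − 2·0.14 = 2 − 0.28 = 1.72.
Because errors are independent across components, Cov(Tᵢ,Tⱼ) = Cov(Xᵢ,Xⱼ); the off-diagonal part of the true-score variance is the same as above.
True-score variance = [0.61 + 0.74] − 0.28 = 1.35 − 0.28 = 1.07.
Reliability = 1.07 / 1.72 = 0.6221.

0.6221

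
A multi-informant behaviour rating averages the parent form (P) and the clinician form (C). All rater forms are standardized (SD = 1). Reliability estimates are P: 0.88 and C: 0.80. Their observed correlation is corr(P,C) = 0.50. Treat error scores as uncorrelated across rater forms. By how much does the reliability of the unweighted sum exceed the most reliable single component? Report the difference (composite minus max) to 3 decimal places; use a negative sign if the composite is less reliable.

Var(sum) = 2 + 1 = 3; true-score variance = 1.68 + 1 = 2.68; composite reliability = 0.8933.
Max component reliability = 0.8800.
Difference = 0.8933 − 0.8800 = 0.013.

0.013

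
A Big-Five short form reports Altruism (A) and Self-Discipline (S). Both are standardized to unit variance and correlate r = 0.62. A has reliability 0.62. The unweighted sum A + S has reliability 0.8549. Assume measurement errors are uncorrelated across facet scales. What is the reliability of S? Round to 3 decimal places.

0.910

Var(A+S) = 2 + 2·0.62 = 3.240.
True-score variance = ρ_A + ρ_S + 2·0.62, so 0.8549 = (0.62 + ρ_S + 1.24) / 3.240.
ρ_S = 0.8549·3.240 − 0.62 − 1.24 = 0.910.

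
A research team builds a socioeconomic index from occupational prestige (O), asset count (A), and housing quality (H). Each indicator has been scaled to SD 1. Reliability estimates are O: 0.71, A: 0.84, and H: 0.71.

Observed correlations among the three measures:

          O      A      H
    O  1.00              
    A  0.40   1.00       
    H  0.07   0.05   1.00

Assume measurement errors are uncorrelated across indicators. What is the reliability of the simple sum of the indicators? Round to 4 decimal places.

Var(O+A+H) = 3 + 2·[0.40 + 0.07 + 0.05] = 3 + 1.04 = 4.04.
Because errors are independent across components, Cov(Tᵢ,Tⱼ) = Cov(Xᵢ,Xⱼ); the off-diagonal part of the true-score variance is the same as above.
True-score variance = [0.71 + 0.84 + 0.71] + 1.04 = 2.26 + 1.04 = 3.3.
Reliability = 3.3 / 4.04 = 0.8168.

0.8168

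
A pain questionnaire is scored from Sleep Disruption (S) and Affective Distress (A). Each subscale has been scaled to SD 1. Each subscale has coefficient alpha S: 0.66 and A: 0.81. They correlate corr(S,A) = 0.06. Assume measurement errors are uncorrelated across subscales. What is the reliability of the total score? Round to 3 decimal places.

0.750

Var(S+A) = 2 + 2·[0.06] = 2 + 0.12 = 2.12.
Under uncorrelated errors the observed covariances equal the true-score covariances, so only the own-variance terms attenuate.
True-score variance = [0.66 + 0.81] + 0.12 = 1.47 + 0.12 = 1.59.
Reliability = 1.59 / 2.12 = 0.750.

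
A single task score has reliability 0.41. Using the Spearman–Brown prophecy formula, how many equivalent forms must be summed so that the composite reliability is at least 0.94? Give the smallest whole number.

23

k ≥ ρ*(1−ρ₁)/(ρ₁(1−ρ*)) = 0.94·0.59 / (0.41·0.06) = 22.545.
Smallest integer k = 23.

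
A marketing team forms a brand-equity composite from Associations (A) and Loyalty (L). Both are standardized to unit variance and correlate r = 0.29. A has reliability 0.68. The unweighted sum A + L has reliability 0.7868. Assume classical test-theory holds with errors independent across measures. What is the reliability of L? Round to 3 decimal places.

0.770

Var(A+L) = 2 + 2·0.29 = 2.580.
True-score variance = ρ_A + ρ_L + 2·0.29, so 0.7868 = (0.68 + ρ_L + 0.58) / 2.580.
ρ_L = 0.7868·2.580 − 0.68 − 0.58 = 0.770.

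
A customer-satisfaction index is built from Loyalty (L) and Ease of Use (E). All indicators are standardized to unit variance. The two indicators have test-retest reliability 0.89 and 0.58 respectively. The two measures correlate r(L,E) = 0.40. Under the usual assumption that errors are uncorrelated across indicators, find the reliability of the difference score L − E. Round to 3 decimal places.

0.558

Var(L−E) = 1 + 1 − 2·0.40 = 2 − 0.8 = 1.2.
Under uncorrelated errors the observed covariances equal the true-score covariances, so only the own-variance terms attenuate.
True-score variance = [0.89 + 0.58] − 0.8 = 1.47 − 0.8 = 0.67.
Reliability = 0.67 / 1.2 = 0.558.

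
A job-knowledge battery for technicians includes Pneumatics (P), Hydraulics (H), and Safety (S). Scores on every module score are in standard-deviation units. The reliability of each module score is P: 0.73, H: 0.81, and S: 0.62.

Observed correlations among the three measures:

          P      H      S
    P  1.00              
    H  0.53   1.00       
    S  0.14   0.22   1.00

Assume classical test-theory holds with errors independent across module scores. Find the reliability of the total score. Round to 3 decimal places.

Var(P+H+S) = 3 + 2·[0.53 + 0.14 + 0.22] = 3 + 1.78 = 4.78.
Because errors are independent across components, Cov(Tᵢ,Tⱼ) = Cov(Xᵢ,Xⱼ); the off-diagonal part of the true-score variance is the same as above.
True-score variance = [0.73 + 0.81 + 0.62] + 1.78 = 2.16 + 1.78 = 3.94.
Reliability = 3.94 / 4.78 = 0.824.

0.824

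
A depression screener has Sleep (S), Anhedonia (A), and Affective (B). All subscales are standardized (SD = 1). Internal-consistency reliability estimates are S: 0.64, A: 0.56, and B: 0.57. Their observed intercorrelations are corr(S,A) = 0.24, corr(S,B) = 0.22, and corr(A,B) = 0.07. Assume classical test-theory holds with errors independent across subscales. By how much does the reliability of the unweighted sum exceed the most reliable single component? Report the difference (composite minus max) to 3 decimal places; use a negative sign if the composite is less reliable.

0.057

Var(sum) = 3 + 1.06 = 4.06; true-score variance = 1.77 + 1.06 = 2.83; composite reliability = 0.6970.
Max component reliability = 0.6400.
Difference = 0.6970 − 0.6400 = 0.057.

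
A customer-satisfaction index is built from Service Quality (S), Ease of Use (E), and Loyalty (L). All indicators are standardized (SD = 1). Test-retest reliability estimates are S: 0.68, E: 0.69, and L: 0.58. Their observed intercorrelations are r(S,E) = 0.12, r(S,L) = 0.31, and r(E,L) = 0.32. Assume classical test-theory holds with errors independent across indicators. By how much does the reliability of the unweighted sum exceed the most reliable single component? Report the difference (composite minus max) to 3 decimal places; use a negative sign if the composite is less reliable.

Var(sum) = 3 + 1.5 = 4.5; true-score variance = 1.95 + 1.5 = 3.45; composite reliability = 0.7667.
Max component reliability = 0.6900.
Difference = 0.7667 − 0.6900 = 0.077.

0.077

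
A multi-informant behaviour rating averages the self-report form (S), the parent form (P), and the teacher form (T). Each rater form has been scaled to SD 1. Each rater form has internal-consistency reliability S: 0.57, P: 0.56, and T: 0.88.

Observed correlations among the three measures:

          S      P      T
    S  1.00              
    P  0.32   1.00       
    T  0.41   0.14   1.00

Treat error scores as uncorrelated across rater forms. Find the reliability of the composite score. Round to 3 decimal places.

0.791

Var(S+P+T) = 3 + 2·[0.32 + 0.41 + 0.14] = 3 + 1.74 = 4.74.
Because errors are independent across components, Cov(Tᵢ,Tⱼ) = Cov(Xᵢ,Xⱼ); the off-diagonal part of the true-score variance is the same as above.
True-score variance = [0.57 + 0.56 + 0.88] + 1.74 = 2.01 + 1.74 = 3.75.
Reliability = 3.75 / 4.74 = 0.791.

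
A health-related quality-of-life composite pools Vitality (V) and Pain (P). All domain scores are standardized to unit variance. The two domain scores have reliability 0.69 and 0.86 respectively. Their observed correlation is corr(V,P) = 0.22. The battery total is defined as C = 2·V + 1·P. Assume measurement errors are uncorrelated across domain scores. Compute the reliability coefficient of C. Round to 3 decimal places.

Var(C) = 2² + 1 + 2·[2·0.22] = 5 + 0.88 = 5.88.
Because errors are independent across components, Cov(Tᵢ,Tⱼ) = Cov(Xᵢ,Xⱼ); the off-diagonal part of the true-score variance is the same as above.
True-score variance = [2²·0.69 + 0.86] + 0.88 = 3.62 + 0.88 = 4.5.
Reliability = 4.5 / 5.88 = 0.765.

0.765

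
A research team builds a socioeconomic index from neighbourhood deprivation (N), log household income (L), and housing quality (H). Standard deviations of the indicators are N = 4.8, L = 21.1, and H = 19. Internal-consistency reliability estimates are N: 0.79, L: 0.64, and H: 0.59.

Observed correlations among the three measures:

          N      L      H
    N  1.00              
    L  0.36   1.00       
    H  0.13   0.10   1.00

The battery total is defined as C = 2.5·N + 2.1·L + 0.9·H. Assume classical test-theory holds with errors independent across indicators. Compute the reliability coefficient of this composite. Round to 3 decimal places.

Var(C) = 2.5²·4.8² + 2.1²·21.1² + 0.9²·19² + 2·[5.25·4.8·21.1·0.36 + 2.25·4.8·19·0.13 + 1.89·21.1·19·0.10] = 2399.79 + 587.731 = 2987.52.
Because errors are independent across components, Cov(Tᵢ,Tⱼ) = Cov(Xᵢ,Xⱼ); the off-diagonal part of the true-score variance is the same as above.
True-score variance = [2.5²·4.8²·0.79 + 2.1²·21.1²·0.64 + 0.9²·19²·0.59] + 587.731 = 1542.84 + 587.731 = 2130.57.
Reliability = 2130.57 / 2987.52 = 0.713.

0.713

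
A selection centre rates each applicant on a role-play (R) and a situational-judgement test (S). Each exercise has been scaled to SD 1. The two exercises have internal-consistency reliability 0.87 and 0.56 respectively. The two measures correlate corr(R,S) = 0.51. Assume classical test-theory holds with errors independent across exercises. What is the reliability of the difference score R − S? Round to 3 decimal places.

0.418

Var(R−S) = 1 + 1 − 2·0.51 = 2 − 1.02 = 0.98.
With uncorrelated errors the cross-covariances are all true-score covariance, so they carry over unchanged; only the diagonal terms shrink to ρᵢσᵢ².
True-score variance = [0.87 + 0.56] − 1.02 = 1.43 − 1.02 = 0.41.
Reliability = 0.41 / 0.98 = 0.418.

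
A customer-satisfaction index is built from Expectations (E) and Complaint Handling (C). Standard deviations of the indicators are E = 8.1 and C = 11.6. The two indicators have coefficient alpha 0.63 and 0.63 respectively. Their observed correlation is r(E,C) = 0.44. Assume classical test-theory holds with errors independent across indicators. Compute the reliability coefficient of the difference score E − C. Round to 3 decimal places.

Var(E−C) = 8.1² + 11.6² − 2·8.1·11.6·0.44 = 200.17 − 82.6848 = 117.485.
Because errors are independent across components, Cov(Tᵢ,Tⱼ) = Cov(Xᵢ,Xⱼ); the off-diagonal part of the true-score variance is the same as above.
True-score variance = [8.1²·0.63 + 11.6²·0.63] − 82.6848 = 126.107 − 82.6848 = 43.4223.
Reliability = 43.4223 / 117.485 = 0.370.

0.370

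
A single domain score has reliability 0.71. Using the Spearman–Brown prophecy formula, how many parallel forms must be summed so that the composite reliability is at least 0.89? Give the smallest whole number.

4

k ≥ ρ*(1−ρ₁)/(ρ₁(1−ρ*)) = 0.89·0.29 / (0.71·0.11) = 3.305.
Smallest integer k = 4.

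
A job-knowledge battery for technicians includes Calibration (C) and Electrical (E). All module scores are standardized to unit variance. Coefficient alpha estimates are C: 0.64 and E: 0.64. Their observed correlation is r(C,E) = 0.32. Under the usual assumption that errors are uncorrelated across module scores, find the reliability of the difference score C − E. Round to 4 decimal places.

0.4706

Var(C−E) = 1 + 1 − 2·0.32 = 2 − 0.64 = 1.36.
With uncorrelated errors the cross-covariances are all true-score covariance, so they carry over unchanged; only the diagonal terms shrink to ρᵢσᵢ².
True-score variance = [0.64 + 0.64] − 0.64 = 1.28 − 0.64 = 0.64.
Reliability = 0.64 / 1.36 = 0.4706.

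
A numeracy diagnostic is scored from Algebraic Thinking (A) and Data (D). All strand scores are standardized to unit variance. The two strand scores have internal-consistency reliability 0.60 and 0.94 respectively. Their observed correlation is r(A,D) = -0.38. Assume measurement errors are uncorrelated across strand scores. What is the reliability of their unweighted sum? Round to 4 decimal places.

0.6290

Var(A+D) = 2 + 2·[(-0.38)] = 2 − 0.76 = 1.24.
With uncorrelated errors the cross-covariances are all true-score covariance, so they carry over unchanged; only the diagonal terms shrink to ρᵢσᵢ².
True-score variance = [0.60 + 0.94] − 0.76 = 1.54 − 0.76 = 0.78.
Reliability = 0.78 / 1.24 = 0.6290.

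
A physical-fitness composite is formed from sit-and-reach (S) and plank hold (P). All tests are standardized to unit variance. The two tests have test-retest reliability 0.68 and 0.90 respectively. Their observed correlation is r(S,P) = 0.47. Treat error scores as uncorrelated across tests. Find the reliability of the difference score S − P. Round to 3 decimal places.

0.604

Var(S−P) = 1 + 1 − 2·0.47 = 2 − 0.94 = 1.06.
With uncorrelated errors the cross-covariances are all true-score covariance, so they carry over unchanged; only the diagonal terms shrink to ρᵢσᵢ².
True-score variance = [0.68 + 0.90] − 0.94 = 1.58 − 0.94 = 0.64.
Reliability = 0.64 / 1.06 = 0.604.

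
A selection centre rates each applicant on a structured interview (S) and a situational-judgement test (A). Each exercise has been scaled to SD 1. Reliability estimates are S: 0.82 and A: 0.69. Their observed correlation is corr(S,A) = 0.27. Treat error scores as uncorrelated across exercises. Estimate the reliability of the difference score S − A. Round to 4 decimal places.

0.6644

Var(S−A) = 1 + 1 − 2·0.27 = 2 − 0.54 = 1.46.
With uncorrelated errors the cross-covariances are all true-score covariance, so they carry over unchanged; only the diagonal terms shrink to ρᵢσᵢ².
True-score variance = [0.82 + 0.69] − 0.54 = 1.51 − 0.54 = 0.97.
Reliability = 0.97 / 1.46 = 0.6644.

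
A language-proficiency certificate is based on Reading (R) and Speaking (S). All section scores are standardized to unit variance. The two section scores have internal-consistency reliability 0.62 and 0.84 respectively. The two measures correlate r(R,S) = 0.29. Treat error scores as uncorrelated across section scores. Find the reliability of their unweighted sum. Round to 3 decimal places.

0.791

Var(R+S) = 2 + 2·[0.29] = 2 + 0.58 = 2.58.
Under uncorrelated errors the observed covariances equal the true-score covariances, so only the own-variance terms attenuate.
True-score variance = [0.62 + 0.84] + 0.58 = 1.46 + 0.58 = 2.04.
Reliability = 2.04 / 2.58 = 0.791.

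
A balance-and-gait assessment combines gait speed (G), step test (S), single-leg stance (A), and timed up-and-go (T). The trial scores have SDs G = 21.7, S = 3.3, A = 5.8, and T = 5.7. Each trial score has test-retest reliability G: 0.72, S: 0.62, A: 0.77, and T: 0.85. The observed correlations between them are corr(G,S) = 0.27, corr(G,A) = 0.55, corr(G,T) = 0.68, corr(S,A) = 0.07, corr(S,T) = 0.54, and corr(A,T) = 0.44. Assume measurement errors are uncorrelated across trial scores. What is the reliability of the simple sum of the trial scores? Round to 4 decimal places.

Var(G+S+A+T) = 21.7² + 3.3² + 5.8² + 5.7² + 2·[21.7·3.3·0.27 + 21.7·5.8·0.55 + 21.7·5.7·0.68 + 3.3·5.8·0.07 + 3.3·5.7·0.54 + 5.8·5.7·0.44] = 547.91 + 397.421 = 945.331.
With uncorrelated errors the cross-covariances are all true-score covariance, so they carry over unchanged; only the diagonal terms shrink to ρᵢσᵢ².
True-score variance = [21.7²·0.72 + 3.3²·0.62 + 5.8²·0.77 + 5.7²·0.85] + 397.421 = 399.312 + 397.421 = 796.733.
Reliability = 796.733 / 945.331 = 0.8428.

0.8428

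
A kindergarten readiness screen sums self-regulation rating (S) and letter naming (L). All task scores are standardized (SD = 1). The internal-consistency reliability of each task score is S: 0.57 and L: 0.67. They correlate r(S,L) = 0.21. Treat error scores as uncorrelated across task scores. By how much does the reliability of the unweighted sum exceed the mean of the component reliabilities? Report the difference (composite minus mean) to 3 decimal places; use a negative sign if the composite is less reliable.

Var(sum) = 2 + 0.42 = 2.42; true-score variance = 1.24 + 0.42 = 1.66; composite reliability = 0.6860.
Mean component reliability = 0.6200.
Difference = 0.6860 − 0.6200 = 0.066.

0.066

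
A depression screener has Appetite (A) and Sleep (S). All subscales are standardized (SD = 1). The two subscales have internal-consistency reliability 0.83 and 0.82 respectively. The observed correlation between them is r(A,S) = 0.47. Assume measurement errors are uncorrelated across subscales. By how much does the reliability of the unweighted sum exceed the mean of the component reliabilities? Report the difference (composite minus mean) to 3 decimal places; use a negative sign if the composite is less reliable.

Var(sum) = 2 + 0.94 = 2.94; true-score variance = 1.65 + 0.94 = 2.59; composite reliability = 0.8810.
Mean component reliability = 0.8250.
Difference = 0.8810 − 0.8250 = 0.056.

0.056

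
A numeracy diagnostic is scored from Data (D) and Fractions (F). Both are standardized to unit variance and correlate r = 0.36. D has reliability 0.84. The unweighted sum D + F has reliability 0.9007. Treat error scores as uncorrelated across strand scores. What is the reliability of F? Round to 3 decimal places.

Var(D+F) = 2 + 2·0.36 = 2.720.
True-score variance = ρ_D + ρ_F + 2·0.36, so 0.9007 = (0.84 + ρ_F + 0.72) / 2.720.
ρ_F = 0.9007·2.720 − 0.84 − 0.72 = 0.890.

0.890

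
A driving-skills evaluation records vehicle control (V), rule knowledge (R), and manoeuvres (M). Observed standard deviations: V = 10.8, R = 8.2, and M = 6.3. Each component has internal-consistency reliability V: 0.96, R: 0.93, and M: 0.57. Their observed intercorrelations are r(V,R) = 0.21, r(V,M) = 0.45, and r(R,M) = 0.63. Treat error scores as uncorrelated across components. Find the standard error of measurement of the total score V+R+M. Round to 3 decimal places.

5.142

Var(total) = 223.57 + 163.523 = 387.093.
True-score variance = 197.131 + 163.523 = 360.654, so reliability = 0.9317.
Error variance = 387.093 − 360.654 = 26.4391; SEM = √26.4391 = 5.142.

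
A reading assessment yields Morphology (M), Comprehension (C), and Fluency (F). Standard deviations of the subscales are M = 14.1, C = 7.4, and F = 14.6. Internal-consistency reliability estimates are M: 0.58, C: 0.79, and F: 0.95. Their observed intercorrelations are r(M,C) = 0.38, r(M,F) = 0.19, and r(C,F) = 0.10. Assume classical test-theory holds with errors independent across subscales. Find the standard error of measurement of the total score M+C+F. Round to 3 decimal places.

Var(total) = 466.73 + 179.133 = 645.863.
True-score variance = 361.072 + 179.133 = 540.205, so reliability = 0.8364.
Error variance = 645.863 − 540.205 = 105.658; SEM = √105.658 = 10.279.

10.279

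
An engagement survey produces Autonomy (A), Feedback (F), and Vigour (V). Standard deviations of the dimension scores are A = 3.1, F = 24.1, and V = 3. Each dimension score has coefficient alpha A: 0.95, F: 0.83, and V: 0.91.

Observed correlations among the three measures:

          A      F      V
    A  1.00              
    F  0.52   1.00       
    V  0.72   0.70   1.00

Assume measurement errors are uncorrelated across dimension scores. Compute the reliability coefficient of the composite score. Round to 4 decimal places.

Var(A+F+V) = 3.1² + 24.1² + 3² + 2·[3.1·24.1·0.52 + 3.1·3·0.72 + 24.1·3·0.70] = 599.42 + 192.31 = 791.73.
With uncorrelated errors the cross-covariances are all true-score covariance, so they carry over unchanged; only the diagonal terms shrink to ρᵢσᵢ².
True-score variance = [3.1²·0.95 + 24.1²·0.83 + 3²·0.91] + 192.31 = 499.392 + 192.31 = 691.702.
Reliability = 691.702 / 791.73 = 0.8737.

0.8737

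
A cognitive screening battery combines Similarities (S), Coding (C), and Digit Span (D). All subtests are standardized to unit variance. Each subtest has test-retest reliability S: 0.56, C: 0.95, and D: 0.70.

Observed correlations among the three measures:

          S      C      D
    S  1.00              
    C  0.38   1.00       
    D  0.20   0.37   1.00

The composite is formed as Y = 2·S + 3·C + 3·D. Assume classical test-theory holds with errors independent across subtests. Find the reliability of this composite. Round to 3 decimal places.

0.862

Var(Y) = 2² + 3² + 3² + 2·[6·0.38 + 6·0.20 + 9·0.37] = 22 + 13.62 = 35.62.
Under uncorrelated errors the observed covariances equal the true-score covariances, so only the own-variance terms attenuate.
True-score variance = [2²·0.56 + 3²·0.95 + 3²·0.70] + 13.62 = 17.09 + 13.62 = 30.71.
Reliability = 30.71 / 35.62 = 0.862.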